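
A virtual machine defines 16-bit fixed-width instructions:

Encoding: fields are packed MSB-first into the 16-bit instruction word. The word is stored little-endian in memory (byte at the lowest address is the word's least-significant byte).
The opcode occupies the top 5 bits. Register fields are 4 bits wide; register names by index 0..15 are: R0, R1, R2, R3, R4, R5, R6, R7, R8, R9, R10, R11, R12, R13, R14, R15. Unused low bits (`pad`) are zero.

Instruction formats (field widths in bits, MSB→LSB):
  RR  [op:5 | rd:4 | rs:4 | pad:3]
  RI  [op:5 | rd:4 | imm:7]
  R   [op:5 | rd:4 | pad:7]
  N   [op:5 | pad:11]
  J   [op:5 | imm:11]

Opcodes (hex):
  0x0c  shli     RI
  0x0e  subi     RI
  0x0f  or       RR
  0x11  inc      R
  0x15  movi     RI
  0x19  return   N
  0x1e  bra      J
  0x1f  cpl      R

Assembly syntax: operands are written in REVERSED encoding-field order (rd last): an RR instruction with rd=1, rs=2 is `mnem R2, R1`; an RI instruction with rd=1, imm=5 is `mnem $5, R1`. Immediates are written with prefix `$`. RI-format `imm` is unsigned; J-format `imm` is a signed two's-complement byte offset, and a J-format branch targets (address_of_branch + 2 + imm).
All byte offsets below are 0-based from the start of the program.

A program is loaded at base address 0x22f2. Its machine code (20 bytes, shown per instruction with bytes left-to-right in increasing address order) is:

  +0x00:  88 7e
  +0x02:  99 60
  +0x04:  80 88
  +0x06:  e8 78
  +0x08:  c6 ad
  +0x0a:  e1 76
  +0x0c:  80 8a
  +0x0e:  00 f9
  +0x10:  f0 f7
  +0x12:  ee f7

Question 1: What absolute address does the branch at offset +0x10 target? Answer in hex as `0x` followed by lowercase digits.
0x22f4

+0x10: f0 f7 ⇒ word 0xf7f0 (little)
  op=0xf7f0>>11=0x1e ⇒ bra (J)
  [10:0] imm=2032 (s11→-16) = $-16
  target = base 0x22f2 + off 0x10 + 2 + imm -16 = 0x22f4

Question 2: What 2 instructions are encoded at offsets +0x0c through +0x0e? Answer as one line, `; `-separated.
inc R5; cpl R2

[0c] 80 8a → 0x8a80
  top 5b → 0x11 → inc [R]
  rd: (w>>7)&0xf=0x5 → R5
[0e] 00 f9 → 0xf900
  top 5b → 0x1f → cpl [R]
  rd: (w>>7)&0xf=0x2 → R2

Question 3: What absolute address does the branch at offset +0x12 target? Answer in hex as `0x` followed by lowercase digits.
0x22f4

[12] ee f7 → 0xf7ee
  op=0xf7ee>>11=0x1e ⇒ bra (J)
  [10:0] imm=2030 (s11→-18) = $-18
  target = base 0x22f2 + off 0x12 + 2 + imm -18 = 0x22f4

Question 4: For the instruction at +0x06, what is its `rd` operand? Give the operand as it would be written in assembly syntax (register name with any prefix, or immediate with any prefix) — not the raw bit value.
R1

[06] e8 78 → 0x78e8
  top 5b → 0xf → or [RR]
  [10:7] rd=1 = R1
  [6:3] rs=13 = R13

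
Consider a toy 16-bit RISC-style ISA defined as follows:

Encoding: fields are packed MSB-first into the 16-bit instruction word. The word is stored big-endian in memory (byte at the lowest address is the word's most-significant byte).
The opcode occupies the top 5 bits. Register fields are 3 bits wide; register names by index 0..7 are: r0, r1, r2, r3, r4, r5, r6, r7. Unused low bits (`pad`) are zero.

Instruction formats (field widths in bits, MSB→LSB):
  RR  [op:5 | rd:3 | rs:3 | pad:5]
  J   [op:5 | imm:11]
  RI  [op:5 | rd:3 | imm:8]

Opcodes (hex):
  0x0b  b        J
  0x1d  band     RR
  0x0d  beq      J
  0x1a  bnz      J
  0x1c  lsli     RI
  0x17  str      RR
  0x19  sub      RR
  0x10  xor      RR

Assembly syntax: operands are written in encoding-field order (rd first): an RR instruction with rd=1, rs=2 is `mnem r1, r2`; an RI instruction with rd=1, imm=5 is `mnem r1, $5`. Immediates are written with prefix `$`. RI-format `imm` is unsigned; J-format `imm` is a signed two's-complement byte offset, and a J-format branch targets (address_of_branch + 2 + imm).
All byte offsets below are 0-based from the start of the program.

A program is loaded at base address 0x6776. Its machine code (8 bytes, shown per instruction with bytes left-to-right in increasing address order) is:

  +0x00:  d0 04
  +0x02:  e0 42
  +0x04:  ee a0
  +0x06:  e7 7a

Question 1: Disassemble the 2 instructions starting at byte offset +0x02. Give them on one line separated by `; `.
@+02  big-endian(e0 42) = 0xe042
  op=0xe042>>11=0x1c ⇒ lsli (RI)
  rd@[10:8]=0x0 ⇒ r0
  imm@[7:0]=0x42 ⇒ $66
@+04  big-endian(ee a0) = 0xeea0
  op=0xeea0>>11=0x1d ⇒ band (RR)
  rd@[10:8]=0x6 ⇒ r6
  rs@[7:5]=0x5 ⇒ r5

lsli r0, $66; band r6, r5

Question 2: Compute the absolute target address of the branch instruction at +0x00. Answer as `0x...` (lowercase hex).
0x677c

@+00  big-endian(d0 04) = 0xd004
  top 5b → 0x1a → bnz [J]
  [10:0] imm=4 = $4
  target = base 0x6776 + off 0x00 + 2 + imm 4 = 0x677c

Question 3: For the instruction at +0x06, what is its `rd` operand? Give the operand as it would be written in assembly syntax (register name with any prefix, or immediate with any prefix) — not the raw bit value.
r7

off 0x06: read e7 7a as big → 0xe77a
  top 5b → 0x1c → lsli [RI]
  rd@[10:8]=0x7 ⇒ r7
  imm@[7:0]=0x7a ⇒ $122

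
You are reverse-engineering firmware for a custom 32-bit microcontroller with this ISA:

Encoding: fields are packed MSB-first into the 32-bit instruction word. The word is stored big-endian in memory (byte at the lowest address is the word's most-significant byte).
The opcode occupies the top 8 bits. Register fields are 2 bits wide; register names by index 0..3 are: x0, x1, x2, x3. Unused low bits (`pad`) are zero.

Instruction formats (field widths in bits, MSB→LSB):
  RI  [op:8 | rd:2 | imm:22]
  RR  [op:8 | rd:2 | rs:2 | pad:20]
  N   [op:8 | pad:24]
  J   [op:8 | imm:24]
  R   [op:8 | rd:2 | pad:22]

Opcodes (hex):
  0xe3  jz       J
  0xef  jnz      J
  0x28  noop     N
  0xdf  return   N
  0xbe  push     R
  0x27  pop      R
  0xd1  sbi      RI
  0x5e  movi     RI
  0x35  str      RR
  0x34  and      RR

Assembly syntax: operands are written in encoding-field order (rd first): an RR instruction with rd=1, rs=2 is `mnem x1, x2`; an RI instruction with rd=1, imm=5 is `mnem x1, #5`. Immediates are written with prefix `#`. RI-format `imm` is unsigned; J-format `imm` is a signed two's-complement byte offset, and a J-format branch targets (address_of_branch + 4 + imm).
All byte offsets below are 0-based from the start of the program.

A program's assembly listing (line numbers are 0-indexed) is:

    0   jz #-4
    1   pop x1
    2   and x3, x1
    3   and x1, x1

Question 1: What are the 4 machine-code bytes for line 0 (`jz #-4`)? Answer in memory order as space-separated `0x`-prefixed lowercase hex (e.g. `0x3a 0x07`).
0xe3 0xff 0xff 0xfc

L0: jz op=0xe3:8|imm=-4:24 ⇒ 0xe3fffffc ⇒ big e3 ff ff fc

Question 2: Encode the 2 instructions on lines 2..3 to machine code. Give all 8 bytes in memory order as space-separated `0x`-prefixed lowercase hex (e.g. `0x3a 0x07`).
0x34 0xd0 0x00 0x00 0x34 0x50 0x00 0x00

2. and fields op=0x34:8|rd=3:2|rs=1:2|pad=0:20 → word 34d00000h → 34 d0 00 00
3. and fields op=0x34:8|rd=1:2|rs=1:2|pad=0:20 → word 34500000h → 34 50 00 00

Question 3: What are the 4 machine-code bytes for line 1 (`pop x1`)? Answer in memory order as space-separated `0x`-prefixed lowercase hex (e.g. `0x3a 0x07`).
0x27 0x40 0x00 0x00

L1: pop op=0x27:8|rd=1:2|pad=0:22 ⇒ 0x27400000 ⇒ big 27 40 00 00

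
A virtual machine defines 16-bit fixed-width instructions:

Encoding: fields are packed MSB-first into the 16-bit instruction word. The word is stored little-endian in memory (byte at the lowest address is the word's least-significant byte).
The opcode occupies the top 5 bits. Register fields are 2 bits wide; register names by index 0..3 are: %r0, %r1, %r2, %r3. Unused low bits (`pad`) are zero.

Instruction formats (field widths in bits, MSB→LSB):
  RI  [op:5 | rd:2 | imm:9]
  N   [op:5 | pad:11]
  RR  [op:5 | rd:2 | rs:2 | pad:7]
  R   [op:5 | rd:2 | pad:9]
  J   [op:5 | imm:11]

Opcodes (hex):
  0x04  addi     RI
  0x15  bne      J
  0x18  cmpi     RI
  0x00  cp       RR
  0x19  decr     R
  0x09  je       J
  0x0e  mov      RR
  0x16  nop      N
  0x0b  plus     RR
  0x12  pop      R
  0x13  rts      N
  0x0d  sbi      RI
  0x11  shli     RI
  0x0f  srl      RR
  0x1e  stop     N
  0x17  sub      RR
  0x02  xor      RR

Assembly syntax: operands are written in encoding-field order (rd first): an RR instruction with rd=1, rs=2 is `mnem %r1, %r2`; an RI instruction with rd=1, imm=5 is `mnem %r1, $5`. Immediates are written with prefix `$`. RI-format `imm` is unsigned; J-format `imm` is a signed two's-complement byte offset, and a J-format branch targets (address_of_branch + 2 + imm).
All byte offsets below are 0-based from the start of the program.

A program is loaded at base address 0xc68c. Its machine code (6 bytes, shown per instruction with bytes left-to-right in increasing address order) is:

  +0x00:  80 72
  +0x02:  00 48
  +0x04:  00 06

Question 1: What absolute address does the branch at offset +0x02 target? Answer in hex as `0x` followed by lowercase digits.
0xc690

+0x02: 00 48 ⇒ word 0x4800 (little)
  top 5b → 0x9 → je [J]
  imm: (w>>0)&0x7ff=0x0 → $0
  target = base 0xc68c + off 0x02 + 2 + imm 0 = 0xc690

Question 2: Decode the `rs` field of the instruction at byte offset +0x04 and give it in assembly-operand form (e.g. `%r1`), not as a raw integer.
%r0

@+04  little-endian(00 06) = 0x0600
  op=0x0600>>11=0x0 ⇒ cp (RR)
  [10:9] rd=3 = %r3
  [8:7] rs=0 = %r0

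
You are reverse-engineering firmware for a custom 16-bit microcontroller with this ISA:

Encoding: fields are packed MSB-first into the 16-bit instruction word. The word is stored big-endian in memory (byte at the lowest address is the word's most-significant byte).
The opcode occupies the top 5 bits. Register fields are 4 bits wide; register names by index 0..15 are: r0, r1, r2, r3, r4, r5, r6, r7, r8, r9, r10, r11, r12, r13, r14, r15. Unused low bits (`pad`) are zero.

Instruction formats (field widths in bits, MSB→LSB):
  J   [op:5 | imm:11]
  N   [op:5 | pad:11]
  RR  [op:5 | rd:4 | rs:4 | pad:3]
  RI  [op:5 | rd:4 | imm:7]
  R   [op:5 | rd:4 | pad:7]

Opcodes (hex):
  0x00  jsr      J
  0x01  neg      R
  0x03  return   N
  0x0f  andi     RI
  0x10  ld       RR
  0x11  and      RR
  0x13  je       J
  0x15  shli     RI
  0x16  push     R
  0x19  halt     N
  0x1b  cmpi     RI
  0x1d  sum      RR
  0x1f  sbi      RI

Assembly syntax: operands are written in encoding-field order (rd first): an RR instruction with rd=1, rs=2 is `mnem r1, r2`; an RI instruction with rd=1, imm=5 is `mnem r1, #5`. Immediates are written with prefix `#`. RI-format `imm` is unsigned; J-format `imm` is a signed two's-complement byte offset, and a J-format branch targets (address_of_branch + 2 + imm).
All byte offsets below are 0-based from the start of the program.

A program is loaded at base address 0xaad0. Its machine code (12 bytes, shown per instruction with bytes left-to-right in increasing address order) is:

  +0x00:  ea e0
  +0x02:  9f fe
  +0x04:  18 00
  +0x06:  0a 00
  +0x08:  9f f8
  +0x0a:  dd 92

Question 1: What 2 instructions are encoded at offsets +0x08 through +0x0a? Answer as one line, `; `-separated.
@+08  big-endian(9f f8) = 0x9ff8
  opcode bits[15:11]=0x13: je/J
  imm: (w>>0)&0x7ff=0x7f8 (s11→-8) → #-8
@+0a  big-endian(dd 92) = 0xdd92
  opcode bits[15:11]=0x1b: cmpi/RI
  rd: (w>>7)&0xf=0xb → r11
  imm: (w>>0)&0x7f=0x12 → #18

je #-8; cmpi r11, #18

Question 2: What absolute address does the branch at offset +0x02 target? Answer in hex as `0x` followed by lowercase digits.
@+02  big-endian(9f fe) = 0x9ffe
  op=0x9ffe>>11=0x13 ⇒ je (J)
  [10:0] imm=2046 (s11→-2) = #-2
  target = base 0xaad0 + off 0x02 + 2 + imm -2 = 0xaad2

0xaad2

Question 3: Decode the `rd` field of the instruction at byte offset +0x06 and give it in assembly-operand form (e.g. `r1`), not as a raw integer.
+0x06: 0a 00 ⇒ word 0x0a00 (big)
  opcode bits[15:11]=0x1: neg/R
  [10:7] rd=4 = r4

r4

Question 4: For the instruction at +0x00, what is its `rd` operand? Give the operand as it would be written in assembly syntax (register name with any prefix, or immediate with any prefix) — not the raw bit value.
r5

off 0x00: read ea e0 as big → 0xeae0
  top 5b → 0x1d → sum [RR]
  rd@[10:7]=0x5 ⇒ r5
  rs@[6:3]=0xc ⇒ r12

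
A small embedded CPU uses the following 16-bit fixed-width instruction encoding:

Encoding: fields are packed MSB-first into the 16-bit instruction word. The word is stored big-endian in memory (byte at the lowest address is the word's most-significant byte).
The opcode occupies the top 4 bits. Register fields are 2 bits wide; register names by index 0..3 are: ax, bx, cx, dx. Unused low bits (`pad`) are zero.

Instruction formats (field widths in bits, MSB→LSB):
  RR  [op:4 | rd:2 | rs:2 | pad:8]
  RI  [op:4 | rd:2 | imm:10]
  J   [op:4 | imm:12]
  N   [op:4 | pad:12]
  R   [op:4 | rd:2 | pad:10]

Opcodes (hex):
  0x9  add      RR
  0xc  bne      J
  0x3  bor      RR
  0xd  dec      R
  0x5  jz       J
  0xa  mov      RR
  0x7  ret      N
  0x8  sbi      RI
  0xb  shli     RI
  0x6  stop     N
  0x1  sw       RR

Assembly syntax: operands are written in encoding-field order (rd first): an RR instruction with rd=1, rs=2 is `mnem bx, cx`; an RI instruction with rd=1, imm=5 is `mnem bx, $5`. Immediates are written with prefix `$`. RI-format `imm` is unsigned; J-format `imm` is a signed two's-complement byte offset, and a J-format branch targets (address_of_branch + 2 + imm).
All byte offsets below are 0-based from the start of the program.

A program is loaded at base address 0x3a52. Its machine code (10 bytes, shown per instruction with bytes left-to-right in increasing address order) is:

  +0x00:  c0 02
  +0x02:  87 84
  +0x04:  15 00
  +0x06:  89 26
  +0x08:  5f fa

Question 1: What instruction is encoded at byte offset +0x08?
jz $-6

@+08  big-endian(5f fa) = 0x5ffa
  opcode bits[15:12]=0x5: jz/J
  [11:0] imm=4090 (s12→-6) = $-6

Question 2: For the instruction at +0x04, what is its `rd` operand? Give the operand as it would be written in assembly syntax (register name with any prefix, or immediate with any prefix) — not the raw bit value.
bx

@+04  big-endian(15 00) = 0x1500
  op=0x1500>>12=0x1 ⇒ sw (RR)
  rd@[11:10]=0x1 ⇒ bx
  rs@[9:8]=0x1 ⇒ bx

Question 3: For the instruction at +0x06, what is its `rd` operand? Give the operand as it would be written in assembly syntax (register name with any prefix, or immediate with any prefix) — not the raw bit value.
off 0x06: read 89 26 as big → 0x8926
  top 4b → 0x8 → sbi [RI]
  [11:10] rd=2 = cx
  [9:0] imm=294 = $294

cx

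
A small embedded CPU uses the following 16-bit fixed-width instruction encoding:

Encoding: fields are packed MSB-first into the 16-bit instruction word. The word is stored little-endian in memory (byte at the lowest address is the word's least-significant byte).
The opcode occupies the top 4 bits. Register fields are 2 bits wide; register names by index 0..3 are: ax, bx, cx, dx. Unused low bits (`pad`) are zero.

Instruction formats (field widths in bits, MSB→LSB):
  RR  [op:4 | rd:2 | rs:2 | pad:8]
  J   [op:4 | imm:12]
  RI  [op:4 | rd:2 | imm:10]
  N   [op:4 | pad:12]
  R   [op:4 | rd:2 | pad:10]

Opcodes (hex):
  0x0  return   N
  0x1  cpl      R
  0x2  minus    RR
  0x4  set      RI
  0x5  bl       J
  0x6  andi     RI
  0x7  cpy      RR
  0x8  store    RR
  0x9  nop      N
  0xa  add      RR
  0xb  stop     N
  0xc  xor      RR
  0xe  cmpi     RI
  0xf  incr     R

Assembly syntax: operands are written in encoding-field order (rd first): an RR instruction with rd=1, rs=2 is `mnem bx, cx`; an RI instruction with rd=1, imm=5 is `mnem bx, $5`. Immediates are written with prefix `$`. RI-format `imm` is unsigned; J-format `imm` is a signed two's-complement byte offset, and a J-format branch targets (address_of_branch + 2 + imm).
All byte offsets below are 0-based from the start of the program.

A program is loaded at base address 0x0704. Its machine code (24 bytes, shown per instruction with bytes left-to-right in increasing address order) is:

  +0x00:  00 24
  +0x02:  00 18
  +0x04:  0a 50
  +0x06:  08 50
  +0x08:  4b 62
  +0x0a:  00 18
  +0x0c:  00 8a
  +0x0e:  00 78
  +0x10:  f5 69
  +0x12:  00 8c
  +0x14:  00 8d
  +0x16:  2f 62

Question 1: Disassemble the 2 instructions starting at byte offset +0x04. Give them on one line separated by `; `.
bl $10; bl $8

[04] 0a 50 → 0x500a
  op=0x500a>>12=0x5 ⇒ bl (J)
  [11:0] imm=10 = $10
[06] 08 50 → 0x5008
  op=0x5008>>12=0x5 ⇒ bl (J)
  [11:0] imm=8 = $8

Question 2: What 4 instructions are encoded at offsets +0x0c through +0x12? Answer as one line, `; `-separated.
[0c] 00 8a → 0x8a00
  op=0x8a00>>12=0x8 ⇒ store (RR)
  rd@[11:10]=0x2 ⇒ cx
  rs@[9:8]=0x2 ⇒ cx
[0e] 00 78 → 0x7800
  op=0x7800>>12=0x7 ⇒ cpy (RR)
  rd@[11:10]=0x2 ⇒ cx
  rs@[9:8]=0x0 ⇒ ax
[10] f5 69 → 0x69f5
  op=0x69f5>>12=0x6 ⇒ andi (RI)
  rd@[11:10]=0x2 ⇒ cx
  imm@[9:0]=0x1f5 ⇒ $501
[12] 00 8c → 0x8c00
  op=0x8c00>>12=0x8 ⇒ store (RR)
  rd@[11:10]=0x3 ⇒ dx
  rs@[9:8]=0x0 ⇒ ax

store cx, cx; cpy cx, ax; andi cx, $501; store dx, ax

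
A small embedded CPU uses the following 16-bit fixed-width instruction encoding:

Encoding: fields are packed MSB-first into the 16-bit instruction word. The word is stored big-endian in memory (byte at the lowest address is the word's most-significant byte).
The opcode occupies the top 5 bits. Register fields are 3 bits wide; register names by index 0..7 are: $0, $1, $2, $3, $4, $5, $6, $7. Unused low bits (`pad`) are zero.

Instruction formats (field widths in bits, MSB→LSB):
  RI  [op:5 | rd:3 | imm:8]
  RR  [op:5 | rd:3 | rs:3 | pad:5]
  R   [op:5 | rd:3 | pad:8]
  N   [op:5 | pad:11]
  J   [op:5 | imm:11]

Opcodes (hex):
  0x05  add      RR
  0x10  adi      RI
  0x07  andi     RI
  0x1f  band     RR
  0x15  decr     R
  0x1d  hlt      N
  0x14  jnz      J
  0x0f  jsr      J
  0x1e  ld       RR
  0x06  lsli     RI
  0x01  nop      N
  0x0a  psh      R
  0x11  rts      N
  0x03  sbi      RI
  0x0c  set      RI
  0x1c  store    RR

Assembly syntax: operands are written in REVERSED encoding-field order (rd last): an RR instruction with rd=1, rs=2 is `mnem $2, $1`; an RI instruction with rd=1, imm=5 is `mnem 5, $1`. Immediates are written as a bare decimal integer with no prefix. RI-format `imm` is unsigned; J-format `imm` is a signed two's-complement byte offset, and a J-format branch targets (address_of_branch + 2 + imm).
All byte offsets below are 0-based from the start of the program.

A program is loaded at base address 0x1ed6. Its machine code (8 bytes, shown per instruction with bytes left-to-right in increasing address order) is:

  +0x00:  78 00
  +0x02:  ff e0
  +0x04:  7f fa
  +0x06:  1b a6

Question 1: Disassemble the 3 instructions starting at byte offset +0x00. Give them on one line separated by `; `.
off 0x00: read 78 00 as big → 0x7800
  op=0x7800>>11=0xf ⇒ jsr (J)
  imm@[10:0]=0x0 ⇒ 0
off 0x02: read ff e0 as big → 0xffe0
  op=0xffe0>>11=0x1f ⇒ band (RR)
  rd@[10:8]=0x7 ⇒ $7
  rs@[7:5]=0x7 ⇒ $7
off 0x04: read 7f fa as big → 0x7ffa
  op=0x7ffa>>11=0xf ⇒ jsr (J)
  imm@[10:0]=0x7fa (s11→-6) ⇒ -6

jsr 0; band $7, $7; jsr -6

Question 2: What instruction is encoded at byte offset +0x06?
sbi 166, $3

+0x06: 1b a6 ⇒ word 0x1ba6 (big)
  op=0x1ba6>>11=0x3 ⇒ sbi (RI)
  rd: (w>>8)&0x7=0x3 → $3
  imm: (w>>0)&0xff=0xa6 → 166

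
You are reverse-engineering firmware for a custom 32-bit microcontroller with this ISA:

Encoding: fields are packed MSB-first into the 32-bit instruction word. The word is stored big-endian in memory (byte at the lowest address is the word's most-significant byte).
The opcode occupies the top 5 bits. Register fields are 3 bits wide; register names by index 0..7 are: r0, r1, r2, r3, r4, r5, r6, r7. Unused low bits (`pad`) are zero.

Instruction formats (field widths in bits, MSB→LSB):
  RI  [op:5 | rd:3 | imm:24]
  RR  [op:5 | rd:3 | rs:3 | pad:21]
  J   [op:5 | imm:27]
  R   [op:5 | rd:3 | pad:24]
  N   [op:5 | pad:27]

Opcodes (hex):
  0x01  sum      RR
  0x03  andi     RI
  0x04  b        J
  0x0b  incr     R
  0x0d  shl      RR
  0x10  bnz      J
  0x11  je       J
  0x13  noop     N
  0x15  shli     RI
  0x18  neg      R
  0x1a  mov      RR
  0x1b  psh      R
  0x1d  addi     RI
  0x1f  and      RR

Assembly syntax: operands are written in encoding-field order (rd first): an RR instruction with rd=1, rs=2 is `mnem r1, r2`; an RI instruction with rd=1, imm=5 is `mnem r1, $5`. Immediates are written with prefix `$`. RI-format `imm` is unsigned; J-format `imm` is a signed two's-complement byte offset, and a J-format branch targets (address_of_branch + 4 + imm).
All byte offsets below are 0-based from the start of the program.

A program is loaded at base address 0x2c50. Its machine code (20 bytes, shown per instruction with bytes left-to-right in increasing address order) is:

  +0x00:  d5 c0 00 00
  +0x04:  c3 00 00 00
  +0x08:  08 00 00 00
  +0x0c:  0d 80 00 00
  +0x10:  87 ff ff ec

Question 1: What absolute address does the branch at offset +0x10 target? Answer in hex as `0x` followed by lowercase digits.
0x2c50

[10] 87 ff ff ec → 0x87ffffec
  opcode bits[31:27]=0x10: bnz/J
  [26:0] imm=134217708 (s27→-20) = $-20
  target = base 0x2c50 + off 0x10 + 4 + imm -20 = 0x2c50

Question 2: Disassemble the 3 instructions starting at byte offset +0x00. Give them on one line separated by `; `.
[00] d5 c0 00 00 → 0xd5c00000
  op=0xd5c00000>>27=0x1a ⇒ mov (RR)
  rd@[26:24]=0x5 ⇒ r5
  rs@[23:21]=0x6 ⇒ r6
[04] c3 00 00 00 → 0xc3000000
  op=0xc3000000>>27=0x18 ⇒ neg (R)
  rd@[26:24]=0x3 ⇒ r3
[08] 08 00 00 00 → 0x08000000
  op=0x08000000>>27=0x1 ⇒ sum (RR)
  rd@[26:24]=0x0 ⇒ r0
  rs@[23:21]=0x0 ⇒ r0

mov r5, r6; neg r3; sum r0, r0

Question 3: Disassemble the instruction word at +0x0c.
sum r5, r4

off 0x0c: read 0d 80 00 00 as big → 0x0d800000
  top 5b → 0x1 → sum [RR]
  rd: (w>>24)&0x7=0x5 → r5
  rs: (w>>21)&0x7=0x4 → r4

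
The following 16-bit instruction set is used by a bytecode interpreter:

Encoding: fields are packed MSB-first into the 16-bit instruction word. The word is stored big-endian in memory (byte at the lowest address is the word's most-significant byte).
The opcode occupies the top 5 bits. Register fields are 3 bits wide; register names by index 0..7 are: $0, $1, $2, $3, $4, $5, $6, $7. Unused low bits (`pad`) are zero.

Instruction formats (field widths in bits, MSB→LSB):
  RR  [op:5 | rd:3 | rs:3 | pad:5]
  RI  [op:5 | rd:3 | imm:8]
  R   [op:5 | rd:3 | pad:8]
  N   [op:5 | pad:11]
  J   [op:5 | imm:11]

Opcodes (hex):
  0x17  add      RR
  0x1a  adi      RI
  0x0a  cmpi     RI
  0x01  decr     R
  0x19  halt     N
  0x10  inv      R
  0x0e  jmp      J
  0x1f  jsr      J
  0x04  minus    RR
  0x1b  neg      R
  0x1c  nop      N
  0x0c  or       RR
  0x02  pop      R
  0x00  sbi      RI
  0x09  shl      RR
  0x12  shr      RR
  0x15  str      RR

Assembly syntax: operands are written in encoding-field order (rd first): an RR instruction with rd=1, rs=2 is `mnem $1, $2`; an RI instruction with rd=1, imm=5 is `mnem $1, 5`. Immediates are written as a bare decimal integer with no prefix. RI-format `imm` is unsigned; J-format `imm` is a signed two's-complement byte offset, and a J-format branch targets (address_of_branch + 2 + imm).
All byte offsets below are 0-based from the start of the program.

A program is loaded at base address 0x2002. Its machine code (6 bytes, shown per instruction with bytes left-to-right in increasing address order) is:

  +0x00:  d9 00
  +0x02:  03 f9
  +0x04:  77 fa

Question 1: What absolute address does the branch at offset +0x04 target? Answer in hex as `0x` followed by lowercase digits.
@+04  big-endian(77 fa) = 0x77fa
  op=0x77fa>>11=0xe ⇒ jmp (J)
  imm: (w>>0)&0x7ff=0x7fa (s11→-6) → -6
  target = base 0x2002 + off 0x04 + 2 + imm -6 = 0x2002

0x2002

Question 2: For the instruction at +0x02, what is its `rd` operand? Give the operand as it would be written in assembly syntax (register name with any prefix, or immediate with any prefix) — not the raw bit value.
$3

@+02  big-endian(03 f9) = 0x03f9
  op=0x03f9>>11=0x0 ⇒ sbi (RI)
  rd@[10:8]=0x3 ⇒ $3
  imm@[7:0]=0xf9 ⇒ 249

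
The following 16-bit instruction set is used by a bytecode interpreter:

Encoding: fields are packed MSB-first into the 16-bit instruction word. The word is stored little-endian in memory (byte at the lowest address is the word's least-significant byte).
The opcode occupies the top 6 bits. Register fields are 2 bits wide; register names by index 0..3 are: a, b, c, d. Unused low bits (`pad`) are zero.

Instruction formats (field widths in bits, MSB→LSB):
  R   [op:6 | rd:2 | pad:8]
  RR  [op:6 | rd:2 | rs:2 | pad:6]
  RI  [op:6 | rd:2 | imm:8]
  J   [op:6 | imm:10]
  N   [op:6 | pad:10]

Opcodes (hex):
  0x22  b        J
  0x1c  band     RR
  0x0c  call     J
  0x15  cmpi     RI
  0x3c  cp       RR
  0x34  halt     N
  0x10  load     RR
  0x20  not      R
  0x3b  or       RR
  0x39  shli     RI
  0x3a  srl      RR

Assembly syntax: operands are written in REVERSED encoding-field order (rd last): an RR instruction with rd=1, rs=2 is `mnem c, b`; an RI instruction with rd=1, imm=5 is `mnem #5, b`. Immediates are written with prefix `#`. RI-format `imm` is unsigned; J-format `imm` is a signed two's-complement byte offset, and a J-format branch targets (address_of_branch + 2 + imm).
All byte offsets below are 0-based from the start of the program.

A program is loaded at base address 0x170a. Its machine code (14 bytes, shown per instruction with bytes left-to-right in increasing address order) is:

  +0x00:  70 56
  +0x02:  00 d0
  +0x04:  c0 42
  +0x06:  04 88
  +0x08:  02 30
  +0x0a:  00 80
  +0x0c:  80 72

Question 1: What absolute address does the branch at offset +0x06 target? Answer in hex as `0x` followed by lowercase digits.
0x1716

+0x06: 04 88 ⇒ word 0x8804 (little)
  top 6b → 0x22 → b [J]
  [9:0] imm=4 = #4
  target = base 0x170a + off 0x06 + 2 + imm 4 = 0x1716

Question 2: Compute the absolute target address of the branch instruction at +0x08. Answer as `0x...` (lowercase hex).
0x1716

@+08  little-endian(02 30) = 0x3002
  top 6b → 0xc → call [J]
  [9:0] imm=2 = #2
  target = base 0x170a + off 0x08 + 2 + imm 2 = 0x1716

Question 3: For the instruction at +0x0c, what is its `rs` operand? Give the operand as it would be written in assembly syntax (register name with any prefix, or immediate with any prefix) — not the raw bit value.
c

+0x0c: 80 72 ⇒ word 0x7280 (little)
  top 6b → 0x1c → band [RR]
  rd: (w>>8)&0x3=0x2 → c
  rs: (w>>6)&0x3=0x2 → c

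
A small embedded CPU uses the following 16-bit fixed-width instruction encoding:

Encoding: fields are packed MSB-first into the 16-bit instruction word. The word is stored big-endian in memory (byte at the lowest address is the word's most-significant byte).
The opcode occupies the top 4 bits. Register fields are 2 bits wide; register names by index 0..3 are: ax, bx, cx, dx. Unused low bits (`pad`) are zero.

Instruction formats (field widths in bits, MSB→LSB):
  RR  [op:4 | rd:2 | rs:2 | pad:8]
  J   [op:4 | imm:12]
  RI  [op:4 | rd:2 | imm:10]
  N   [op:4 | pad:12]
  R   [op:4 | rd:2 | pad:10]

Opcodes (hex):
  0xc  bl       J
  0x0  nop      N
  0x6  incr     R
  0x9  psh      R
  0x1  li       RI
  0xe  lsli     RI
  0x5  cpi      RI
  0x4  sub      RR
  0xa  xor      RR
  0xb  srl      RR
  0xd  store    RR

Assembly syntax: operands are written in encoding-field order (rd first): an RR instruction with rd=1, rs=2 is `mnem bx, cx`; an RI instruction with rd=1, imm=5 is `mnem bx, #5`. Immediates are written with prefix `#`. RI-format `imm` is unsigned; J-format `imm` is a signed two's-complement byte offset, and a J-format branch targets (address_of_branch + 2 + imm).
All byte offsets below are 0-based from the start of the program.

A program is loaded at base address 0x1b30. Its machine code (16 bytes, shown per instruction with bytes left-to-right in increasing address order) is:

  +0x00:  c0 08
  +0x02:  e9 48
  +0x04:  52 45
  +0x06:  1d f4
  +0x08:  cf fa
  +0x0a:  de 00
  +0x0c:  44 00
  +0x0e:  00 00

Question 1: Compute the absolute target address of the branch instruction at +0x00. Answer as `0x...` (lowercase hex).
0x1b3a

+0x00: c0 08 ⇒ word 0xc008 (big)
  op=0xc008>>12=0xc ⇒ bl (J)
  imm@[11:0]=0x8 ⇒ #8
  target = base 0x1b30 + off 0x00 + 2 + imm 8 = 0x1b3a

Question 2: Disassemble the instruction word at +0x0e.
nop

[0e] 00 00 → 0x0000
  opcode bits[15:12]=0x0: nop/N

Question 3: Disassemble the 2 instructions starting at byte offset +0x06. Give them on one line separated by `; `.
li dx, #500; bl #-6

[06] 1d f4 → 0x1df4
  opcode bits[15:12]=0x1: li/RI
  [11:10] rd=3 = dx
  [9:0] imm=500 = #500
[08] cf fa → 0xcffa
  opcode bits[15:12]=0xc: bl/J
  [11:0] imm=4090 (s12→-6) = #-6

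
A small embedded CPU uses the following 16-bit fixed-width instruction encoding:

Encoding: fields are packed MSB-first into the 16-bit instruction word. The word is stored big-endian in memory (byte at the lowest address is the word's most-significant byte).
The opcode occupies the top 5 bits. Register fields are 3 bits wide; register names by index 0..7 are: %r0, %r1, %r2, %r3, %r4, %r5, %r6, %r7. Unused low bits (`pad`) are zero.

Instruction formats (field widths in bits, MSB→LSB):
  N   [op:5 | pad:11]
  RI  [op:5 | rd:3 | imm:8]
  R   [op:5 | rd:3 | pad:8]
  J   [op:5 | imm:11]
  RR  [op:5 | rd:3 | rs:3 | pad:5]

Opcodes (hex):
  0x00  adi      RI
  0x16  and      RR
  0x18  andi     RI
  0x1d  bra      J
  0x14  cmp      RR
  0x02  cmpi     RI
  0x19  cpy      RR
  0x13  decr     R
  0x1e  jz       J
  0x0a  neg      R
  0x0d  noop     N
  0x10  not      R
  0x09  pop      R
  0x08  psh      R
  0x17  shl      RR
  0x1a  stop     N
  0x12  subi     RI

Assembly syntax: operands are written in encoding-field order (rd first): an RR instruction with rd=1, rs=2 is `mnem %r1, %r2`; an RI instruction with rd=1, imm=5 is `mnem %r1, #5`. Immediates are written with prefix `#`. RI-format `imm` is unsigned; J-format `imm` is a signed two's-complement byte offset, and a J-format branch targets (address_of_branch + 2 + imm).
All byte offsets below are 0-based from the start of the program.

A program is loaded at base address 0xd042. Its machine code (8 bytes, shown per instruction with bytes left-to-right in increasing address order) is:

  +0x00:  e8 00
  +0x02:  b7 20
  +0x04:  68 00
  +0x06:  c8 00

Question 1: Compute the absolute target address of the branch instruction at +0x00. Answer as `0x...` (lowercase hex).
off 0x00: read e8 00 as big → 0xe800
  top 5b → 0x1d → bra [J]
  [10:0] imm=0 = #0
  target = base 0xd042 + off 0x00 + 2 + imm 0 = 0xd044

0xd044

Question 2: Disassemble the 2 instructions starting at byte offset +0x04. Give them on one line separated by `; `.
@+04  big-endian(68 00) = 0x6800
  top 5b → 0xd → noop [N]
@+06  big-endian(c8 00) = 0xc800
  top 5b → 0x19 → cpy [RR]
  rd@[10:8]=0x0 ⇒ %r0
  rs@[7:5]=0x0 ⇒ %r0

noop; cpy %r0, %r0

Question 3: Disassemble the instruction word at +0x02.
and %r7, %r1

[02] b7 20 → 0xb720
  top 5b → 0x16 → and [RR]
  rd: (w>>8)&0x7=0x7 → %r7
  rs: (w>>5)&0x7=0x1 → %r1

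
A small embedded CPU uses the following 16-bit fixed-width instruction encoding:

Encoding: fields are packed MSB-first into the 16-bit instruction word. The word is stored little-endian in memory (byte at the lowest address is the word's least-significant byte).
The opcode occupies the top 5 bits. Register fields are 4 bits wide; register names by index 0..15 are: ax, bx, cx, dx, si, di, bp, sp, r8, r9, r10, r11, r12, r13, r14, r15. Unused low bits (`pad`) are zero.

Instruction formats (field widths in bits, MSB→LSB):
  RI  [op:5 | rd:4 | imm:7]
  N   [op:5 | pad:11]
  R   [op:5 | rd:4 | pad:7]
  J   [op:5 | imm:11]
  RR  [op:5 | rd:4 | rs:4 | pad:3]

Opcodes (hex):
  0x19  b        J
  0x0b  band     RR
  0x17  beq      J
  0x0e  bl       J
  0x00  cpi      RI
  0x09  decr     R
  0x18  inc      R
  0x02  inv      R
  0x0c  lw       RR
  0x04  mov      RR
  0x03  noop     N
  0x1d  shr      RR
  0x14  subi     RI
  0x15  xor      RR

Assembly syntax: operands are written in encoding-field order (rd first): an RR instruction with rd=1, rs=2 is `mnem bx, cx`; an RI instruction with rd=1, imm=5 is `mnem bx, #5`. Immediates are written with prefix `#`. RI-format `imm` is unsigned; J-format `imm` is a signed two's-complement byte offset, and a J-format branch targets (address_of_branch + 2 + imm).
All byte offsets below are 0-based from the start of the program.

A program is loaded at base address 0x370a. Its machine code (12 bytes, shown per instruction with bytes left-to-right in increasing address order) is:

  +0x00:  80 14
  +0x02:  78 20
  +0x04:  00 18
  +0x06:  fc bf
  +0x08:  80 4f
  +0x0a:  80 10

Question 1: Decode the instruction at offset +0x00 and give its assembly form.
inv r9

[00] 80 14 → 0x1480
  op=0x1480>>11=0x2 ⇒ inv (R)
  [10:7] rd=9 = r9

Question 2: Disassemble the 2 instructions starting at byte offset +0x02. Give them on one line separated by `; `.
+0x02: 78 20 ⇒ word 0x2078 (little)
  opcode bits[15:11]=0x4: mov/RR
  rd: (w>>7)&0xf=0x0 → ax
  rs: (w>>3)&0xf=0xf → r15
+0x04: 00 18 ⇒ word 0x1800 (little)
  opcode bits[15:11]=0x3: noop/N

mov ax, r15; noop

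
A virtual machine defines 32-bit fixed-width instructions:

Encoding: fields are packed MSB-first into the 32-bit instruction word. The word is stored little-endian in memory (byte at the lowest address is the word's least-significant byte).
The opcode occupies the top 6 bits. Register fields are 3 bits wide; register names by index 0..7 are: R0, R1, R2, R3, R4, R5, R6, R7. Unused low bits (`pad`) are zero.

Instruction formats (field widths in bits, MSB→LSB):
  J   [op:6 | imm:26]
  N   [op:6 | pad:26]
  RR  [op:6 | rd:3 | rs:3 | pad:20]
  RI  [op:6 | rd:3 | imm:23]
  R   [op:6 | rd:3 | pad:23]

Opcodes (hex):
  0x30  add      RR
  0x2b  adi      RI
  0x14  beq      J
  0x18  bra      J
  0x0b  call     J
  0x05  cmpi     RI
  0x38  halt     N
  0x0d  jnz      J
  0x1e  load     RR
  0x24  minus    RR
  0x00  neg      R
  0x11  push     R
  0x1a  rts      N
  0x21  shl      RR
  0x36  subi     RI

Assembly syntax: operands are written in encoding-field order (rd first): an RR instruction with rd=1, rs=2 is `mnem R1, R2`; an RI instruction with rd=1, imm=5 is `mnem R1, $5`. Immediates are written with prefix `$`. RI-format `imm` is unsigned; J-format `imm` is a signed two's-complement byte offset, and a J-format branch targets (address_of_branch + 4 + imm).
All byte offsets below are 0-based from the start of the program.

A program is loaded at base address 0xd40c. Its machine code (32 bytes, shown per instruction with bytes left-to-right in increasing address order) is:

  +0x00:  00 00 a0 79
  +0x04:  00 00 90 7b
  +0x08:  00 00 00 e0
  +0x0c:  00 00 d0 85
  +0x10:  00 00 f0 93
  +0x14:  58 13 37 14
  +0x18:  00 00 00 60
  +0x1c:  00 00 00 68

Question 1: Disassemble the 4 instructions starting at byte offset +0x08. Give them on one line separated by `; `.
halt; shl R3, R5; minus R7, R7; cmpi R0, $3609432

[08] 00 00 00 e0 → 0xe0000000
  opcode bits[31:26]=0x38: halt/N
[0c] 00 00 d0 85 → 0x85d00000
  opcode bits[31:26]=0x21: shl/RR
  rd@[25:23]=0x3 ⇒ R3
  rs@[22:20]=0x5 ⇒ R5
[10] 00 00 f0 93 → 0x93f00000
  opcode bits[31:26]=0x24: minus/RR
  rd@[25:23]=0x7 ⇒ R7
  rs@[22:20]=0x7 ⇒ R7
[14] 58 13 37 14 → 0x14371358
  opcode bits[31:26]=0x5: cmpi/RI
  rd@[25:23]=0x0 ⇒ R0
  imm@[22:0]=0x371358 ⇒ $3609432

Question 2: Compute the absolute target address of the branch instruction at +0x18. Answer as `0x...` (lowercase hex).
+0x18: 00 00 00 60 ⇒ word 0x60000000 (little)
  top 6b → 0x18 → bra [J]
  [25:0] imm=0 = $0
  target = base 0xd40c + off 0x18 + 4 + imm 0 = 0xd428

0xd428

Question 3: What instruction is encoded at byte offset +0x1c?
rts

@+1c  little-endian(00 00 00 68) = 0x68000000
  top 6b → 0x1a → rts [N]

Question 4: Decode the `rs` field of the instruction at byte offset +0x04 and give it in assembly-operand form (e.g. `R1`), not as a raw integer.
R1

off 0x04: read 00 00 90 7b as little → 0x7b900000
  opcode bits[31:26]=0x1e: load/RR
  rd: (w>>23)&0x7=0x7 → R7
  rs: (w>>20)&0x7=0x1 → R1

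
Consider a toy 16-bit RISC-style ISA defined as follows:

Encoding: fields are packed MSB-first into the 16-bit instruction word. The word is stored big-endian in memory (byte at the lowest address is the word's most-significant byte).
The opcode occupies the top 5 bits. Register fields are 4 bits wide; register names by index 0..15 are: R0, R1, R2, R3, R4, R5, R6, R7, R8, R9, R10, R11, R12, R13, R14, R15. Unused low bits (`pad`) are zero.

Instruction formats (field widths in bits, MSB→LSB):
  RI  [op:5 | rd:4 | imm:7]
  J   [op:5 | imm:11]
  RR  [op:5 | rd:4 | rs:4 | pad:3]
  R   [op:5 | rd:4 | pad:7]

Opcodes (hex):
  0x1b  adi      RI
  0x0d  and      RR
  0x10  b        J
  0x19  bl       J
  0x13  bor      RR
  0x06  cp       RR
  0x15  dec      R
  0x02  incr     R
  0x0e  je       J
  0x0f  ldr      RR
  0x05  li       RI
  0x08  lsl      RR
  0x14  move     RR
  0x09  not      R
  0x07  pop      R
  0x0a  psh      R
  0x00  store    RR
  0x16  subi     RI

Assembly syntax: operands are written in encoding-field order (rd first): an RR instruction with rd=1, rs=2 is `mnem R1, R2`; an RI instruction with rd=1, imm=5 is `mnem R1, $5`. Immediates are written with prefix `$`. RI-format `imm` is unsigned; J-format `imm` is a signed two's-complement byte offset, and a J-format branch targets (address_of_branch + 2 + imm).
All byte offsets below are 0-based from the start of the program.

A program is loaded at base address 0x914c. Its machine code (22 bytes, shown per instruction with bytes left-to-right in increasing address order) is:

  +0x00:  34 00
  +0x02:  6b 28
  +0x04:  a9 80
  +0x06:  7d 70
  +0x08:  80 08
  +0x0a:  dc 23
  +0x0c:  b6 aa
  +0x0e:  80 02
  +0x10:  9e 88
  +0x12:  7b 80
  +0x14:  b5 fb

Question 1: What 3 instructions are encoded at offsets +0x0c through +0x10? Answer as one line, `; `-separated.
subi R13, $42; b $2; bor R13, R1

off 0x0c: read b6 aa as big → 0xb6aa
  top 5b → 0x16 → subi [RI]
  rd: (w>>7)&0xf=0xd → R13
  imm: (w>>0)&0x7f=0x2a → $42
off 0x0e: read 80 02 as big → 0x8002
  top 5b → 0x10 → b [J]
  imm: (w>>0)&0x7ff=0x2 → $2
off 0x10: read 9e 88 as big → 0x9e88
  top 5b → 0x13 → bor [RR]
  rd: (w>>7)&0xf=0xd → R13
  rs: (w>>3)&0xf=0x1 → R1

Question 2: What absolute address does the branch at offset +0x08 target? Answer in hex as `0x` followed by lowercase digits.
0x915e

+0x08: 80 08 ⇒ word 0x8008 (big)
  opcode bits[15:11]=0x10: b/J
  imm: (w>>0)&0x7ff=0x8 → $8
  target = base 0x914c + off 0x08 + 2 + imm 8 = 0x915e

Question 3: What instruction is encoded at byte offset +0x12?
@+12  big-endian(7b 80) = 0x7b80
  top 5b → 0xf → ldr [RR]
  rd: (w>>7)&0xf=0x7 → R7
  rs: (w>>3)&0xf=0x0 → R0

ldr R7, R0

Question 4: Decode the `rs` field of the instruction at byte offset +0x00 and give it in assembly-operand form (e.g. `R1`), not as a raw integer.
R0

[00] 34 00 → 0x3400
  opcode bits[15:11]=0x6: cp/RR
  rd@[10:7]=0x8 ⇒ R8
  rs@[6:3]=0x0 ⇒ R0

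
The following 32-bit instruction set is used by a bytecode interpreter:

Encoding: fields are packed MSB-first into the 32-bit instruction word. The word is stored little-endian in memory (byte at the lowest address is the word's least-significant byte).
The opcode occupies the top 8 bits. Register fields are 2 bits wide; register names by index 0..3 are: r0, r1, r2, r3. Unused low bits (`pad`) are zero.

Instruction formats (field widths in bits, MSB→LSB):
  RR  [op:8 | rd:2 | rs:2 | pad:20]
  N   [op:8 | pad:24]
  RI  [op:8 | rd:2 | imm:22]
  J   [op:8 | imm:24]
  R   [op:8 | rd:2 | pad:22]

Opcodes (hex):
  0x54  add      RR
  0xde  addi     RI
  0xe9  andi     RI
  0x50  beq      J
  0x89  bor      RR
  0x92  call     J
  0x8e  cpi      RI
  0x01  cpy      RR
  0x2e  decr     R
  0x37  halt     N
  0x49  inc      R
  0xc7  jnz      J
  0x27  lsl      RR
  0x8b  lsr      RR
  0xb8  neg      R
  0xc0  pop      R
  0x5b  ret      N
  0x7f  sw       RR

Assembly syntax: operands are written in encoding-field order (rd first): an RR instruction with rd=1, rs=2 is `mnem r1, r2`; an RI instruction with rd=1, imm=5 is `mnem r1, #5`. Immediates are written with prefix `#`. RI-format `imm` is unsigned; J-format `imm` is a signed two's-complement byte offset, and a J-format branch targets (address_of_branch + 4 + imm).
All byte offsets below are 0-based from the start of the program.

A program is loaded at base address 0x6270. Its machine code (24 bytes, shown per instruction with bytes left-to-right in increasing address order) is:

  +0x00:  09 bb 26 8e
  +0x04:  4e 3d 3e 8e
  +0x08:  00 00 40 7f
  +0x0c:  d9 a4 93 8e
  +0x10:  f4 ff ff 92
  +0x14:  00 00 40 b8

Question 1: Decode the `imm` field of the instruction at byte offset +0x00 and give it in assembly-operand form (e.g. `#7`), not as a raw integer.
@+00  little-endian(09 bb 26 8e) = 0x8e26bb09
  top 8b → 0x8e → cpi [RI]
  [23:22] rd=0 = r0
  [21:0] imm=2538249 = #2538249

#2538249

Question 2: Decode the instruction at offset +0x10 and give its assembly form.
@+10  little-endian(f4 ff ff 92) = 0x92fffff4
  opcode bits[31:24]=0x92: call/J
  imm: (w>>0)&0xffffff=0xfffff4 (s24→-12) → #-12

call #-12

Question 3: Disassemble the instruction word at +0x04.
off 0x04: read 4e 3d 3e 8e as little → 0x8e3e3d4e
  opcode bits[31:24]=0x8e: cpi/RI
  [23:22] rd=0 = r0
  [21:0] imm=4078926 = #4078926

cpi r0, #4078926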